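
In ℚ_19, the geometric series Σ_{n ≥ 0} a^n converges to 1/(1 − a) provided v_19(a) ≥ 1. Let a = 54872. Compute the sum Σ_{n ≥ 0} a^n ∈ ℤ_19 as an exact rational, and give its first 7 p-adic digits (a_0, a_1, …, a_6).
Σ a^n = 1/(1 − a) = -1/54871;  first 7 digits = (1, 0, 0, 8, 0, 0, 7)

v_19(a) = 3 ≥ 1, so the series converges in ℤ_19 to 1/(1 − a) = 1/(1 − 54872) = -1/54871. Expand this rational in ℤ_19: compute digits iteratively via d_i = x_i mod 19, x_{i+1} = (x_i − d_i)/19. The first 7 digits are (1, 0, 0, 8, 0, 0, 7).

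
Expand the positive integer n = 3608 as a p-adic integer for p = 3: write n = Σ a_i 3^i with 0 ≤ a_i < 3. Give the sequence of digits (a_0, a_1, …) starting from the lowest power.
(a_0, a_1, …) = (2, 2, 1, 1, 2, 2, 1, 1)

Repeated division by 3 gives the digits low-to-high: 3608 = 2 + 2·3^1 + 1·3^2 + 1·3^3 + 2·3^4 + 2·3^5 + 1·3^6 + 1·3^7. Digit sequence: (2, 2, 1, 1, 2, 2, 1, 1).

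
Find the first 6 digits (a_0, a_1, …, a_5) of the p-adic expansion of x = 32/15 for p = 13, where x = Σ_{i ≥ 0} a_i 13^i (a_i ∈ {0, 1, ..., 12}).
(a_0, …, a_5) = (3, 6, 3, 11, 0, 6)

v_13(32/15) = 0 (numerator and denominator both coprime to 13), so x ∈ ℤ_13^×. Compute digits iteratively via a_i = x_i mod 13, x_{i+1} = (x_i − a_i)/13, with x_0 = x:
  x_0 = 32/15;  a_0 = 3;  x_1 = (x_0 − 3)/13 = -1/15
  x_1 = -1/15;  a_1 = 6;  x_2 = (x_1 − 6)/13 = -7/15
  x_2 = -7/15;  a_2 = 3;  x_3 = (x_2 − 3)/13 = -4/15
  x_3 = -4/15;  a_3 = 11;  x_4 = (x_3 − 11)/13 = -13/15
  x_4 = -13/15;  a_4 = 0;  x_5 = (x_4 − 0)/13 = -1/15
  x_5 = -1/15;  a_5 = 6;  x_6 = (x_5 − 6)/13 = -7/15
Digits: (3, 6, 3, 11, 0, 6).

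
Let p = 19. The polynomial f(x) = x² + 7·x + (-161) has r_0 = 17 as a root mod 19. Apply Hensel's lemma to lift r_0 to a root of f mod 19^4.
r_3 = 40126 (mod 130321)

Hensel: r_{i+1} = r_i − f(r_i)·(f′(r_i))^{-1} mod 19^{i+2}, f′(x) = 2x + 7. Iterate:
  r_0 = 17 (mod 19)
  r_1 = 55 (mod 361)
  r_2 = 5831 (mod 6859)
  r_3 = 40126 (mod 130321)
Final: r = 40126 satisfies f(r) ≡ 0 mod 19^4.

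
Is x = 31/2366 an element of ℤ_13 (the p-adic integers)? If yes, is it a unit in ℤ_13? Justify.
x ∉ ℤ_13 (v_13(x) = -2 < 0)

ℤ_13 = {x ∈ ℚ_13 : v_13(x) ≥ 0} and ℤ_13^× = {x ∈ ℤ_13 : v_13(x) = 0}. Here v_13(31/2366) = v_13(num) − v_13(den) = -2; compare against these criteria.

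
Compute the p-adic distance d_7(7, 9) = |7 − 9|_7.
d_7(7, 9) = 1

Step 1 — x − y = 7 − 9 = -2. Step 2 — v_7(-2) = 0 (factor: -2 = −(7^0 · 2); the sign does not affect v_p). Step 3 — |x − y|_7 = 7^{0} = 1.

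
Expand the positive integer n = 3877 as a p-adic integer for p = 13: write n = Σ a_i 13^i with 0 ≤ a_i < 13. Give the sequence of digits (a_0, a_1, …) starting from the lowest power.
(a_0, a_1, …) = (3, 12, 9, 1)

Repeated division by 13 gives the digits low-to-high: 3877 = 3 + 12·13^1 + 9·13^2 + 1·13^3. Digit sequence: (3, 12, 9, 1).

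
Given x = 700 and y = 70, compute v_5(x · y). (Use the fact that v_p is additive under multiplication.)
v_5(49000) = 3

v_p(x) = 2 (factor: 700 = 5^2 · 28); v_p(y) = 1 (factor: 70 = 5^1 · 14). Additivity: v_p(xy) = v_p(x) + v_p(y) = 2 + 1 = 3. (Direct check: xy = 49000 = 5^3 · (392).)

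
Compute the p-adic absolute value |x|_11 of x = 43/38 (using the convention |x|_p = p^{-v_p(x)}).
|43/38|_11 = 1

Step 1 — compute v_11(x) by factoring powers of 11 out of the numerator and denominator: v_11(43/38) = 0. Step 2 — apply |x|_p = p^{-v_p(x)} = 11^{0} = 1.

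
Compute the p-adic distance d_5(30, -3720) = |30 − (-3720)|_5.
d_5(30, -3720) = 1/625

Step 1 — x − y = 30 − (-3720) = 3750. Step 2 — v_5(3750) = 4 (factor: 3750 = (5^4 · 6); the sign does not affect v_p). Step 3 — |x − y|_5 = 5^{-4} = 1/625.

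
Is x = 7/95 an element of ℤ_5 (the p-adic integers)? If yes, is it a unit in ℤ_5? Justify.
x ∉ ℤ_5 (v_5(x) = -1 < 0)

ℤ_5 = {x ∈ ℚ_5 : v_5(x) ≥ 0} and ℤ_5^× = {x ∈ ℤ_5 : v_5(x) = 0}. Here v_5(7/95) = v_5(num) − v_5(den) = -1; compare against these criteria.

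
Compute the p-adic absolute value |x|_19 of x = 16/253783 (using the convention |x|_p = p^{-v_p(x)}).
|16/253783|_19 = 6859

Step 1 — compute v_19(x) by factoring powers of 19 out of the numerator and denominator: v_19(16/253783) = -3. Step 2 — apply |x|_p = p^{-v_p(x)} = 19^{3} = 6859.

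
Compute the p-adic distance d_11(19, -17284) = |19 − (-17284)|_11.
d_11(19, -17284) = 1/1331

Step 1 — x − y = 19 − (-17284) = 17303. Step 2 — v_11(17303) = 3 (factor: 17303 = (11^3 · 13); the sign does not affect v_p). Step 3 — |x − y|_11 = 11^{-3} = 1/1331.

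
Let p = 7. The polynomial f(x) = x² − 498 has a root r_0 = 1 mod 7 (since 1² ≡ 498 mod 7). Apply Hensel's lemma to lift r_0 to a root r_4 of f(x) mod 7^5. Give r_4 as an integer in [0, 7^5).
r_4 = 13063 (mod 16807)

Hensel's recurrence: r_{i+1} = r_i − f(r_i)·(f′(r_i))^{-1} mod 7^{i+2}, with f′(x) = 2x. Iterate:
  r_0 = 1 (mod 7)
  r_1 = 29 (mod 49)
  r_2 = 29 (mod 343)
  r_3 = 1058 (mod 2401)
  r_4 = 13063 (mod 16807)
Final: r_4 = 13063, and one checks f(r_4) ≡ 0 mod 7^5.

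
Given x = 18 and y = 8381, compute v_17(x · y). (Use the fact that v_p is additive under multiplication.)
v_17(150858) = 2

v_p(x) = 0 (factor: 18 = 17^0 · 18); v_p(y) = 2 (factor: 8381 = 17^2 · 29). Additivity: v_p(xy) = v_p(x) + v_p(y) = 0 + 2 = 2. (Direct check: xy = 150858 = 17^2 · (522).)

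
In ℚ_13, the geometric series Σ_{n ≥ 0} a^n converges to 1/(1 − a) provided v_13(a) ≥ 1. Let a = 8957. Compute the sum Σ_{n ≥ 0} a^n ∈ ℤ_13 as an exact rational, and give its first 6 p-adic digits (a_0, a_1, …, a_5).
Σ a^n = 1/(1 − a) = -1/8956;  first 6 digits = (1, 0, 1, 4, 1, 8)

v_13(a) = 2 ≥ 1, so the series converges in ℤ_13 to 1/(1 − a) = 1/(1 − 8957) = -1/8956. Expand this rational in ℤ_13: compute digits iteratively via d_i = x_i mod 13, x_{i+1} = (x_i − d_i)/13. The first 6 digits are (1, 0, 1, 4, 1, 8).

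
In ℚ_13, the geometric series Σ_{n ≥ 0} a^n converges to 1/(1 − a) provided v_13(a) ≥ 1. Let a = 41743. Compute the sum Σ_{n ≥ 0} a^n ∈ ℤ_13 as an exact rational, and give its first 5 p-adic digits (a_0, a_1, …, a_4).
Σ a^n = 1/(1 − a) = -1/41742;  first 5 digits = (1, 0, 0, 6, 1)

v_13(a) = 3 ≥ 1, so the series converges in ℤ_13 to 1/(1 − a) = 1/(1 − 41743) = -1/41742. Expand this rational in ℤ_13: compute digits iteratively via d_i = x_i mod 13, x_{i+1} = (x_i − d_i)/13. The first 5 digits are (1, 0, 0, 6, 1).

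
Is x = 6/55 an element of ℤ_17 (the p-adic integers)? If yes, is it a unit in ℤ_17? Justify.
x ∈ ℤ_17^× (unit); v_17(x) = 0

ℤ_17 = {x ∈ ℚ_17 : v_17(x) ≥ 0} and ℤ_17^× = {x ∈ ℤ_17 : v_17(x) = 0}. Here v_17(6/55) = v_17(num) − v_17(den) = 0; compare against these criteria.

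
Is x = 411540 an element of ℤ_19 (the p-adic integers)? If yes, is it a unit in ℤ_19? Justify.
x ∈ ℤ_19 but not a unit; v_19(x) = 3 > 0

ℤ_19 = {x ∈ ℚ_19 : v_19(x) ≥ 0} and ℤ_19^× = {x ∈ ℤ_19 : v_19(x) = 0}. Here v_19(411540) = v_19(num) − v_19(den) = 3; compare against these criteria.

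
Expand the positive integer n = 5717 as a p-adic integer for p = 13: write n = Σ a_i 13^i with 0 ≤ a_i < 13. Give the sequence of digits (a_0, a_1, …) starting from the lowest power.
(a_0, a_1, …) = (10, 10, 7, 2)

Repeated division by 13 gives the digits low-to-high: 5717 = 10 + 10·13^1 + 7·13^2 + 2·13^3. Digit sequence: (10, 10, 7, 2).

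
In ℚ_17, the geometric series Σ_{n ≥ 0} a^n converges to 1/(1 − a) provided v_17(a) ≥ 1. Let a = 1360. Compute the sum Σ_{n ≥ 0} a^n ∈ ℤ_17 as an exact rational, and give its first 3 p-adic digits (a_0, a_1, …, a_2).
Σ a^n = 1/(1 − a) = -1/1359;  first 3 digits = (1, 12, 12)

v_17(a) = 1 ≥ 1, so the series converges in ℤ_17 to 1/(1 − a) = 1/(1 − 1360) = -1/1359. Expand this rational in ℤ_17: compute digits iteratively via d_i = x_i mod 17, x_{i+1} = (x_i − d_i)/17. The first 3 digits are (1, 12, 12).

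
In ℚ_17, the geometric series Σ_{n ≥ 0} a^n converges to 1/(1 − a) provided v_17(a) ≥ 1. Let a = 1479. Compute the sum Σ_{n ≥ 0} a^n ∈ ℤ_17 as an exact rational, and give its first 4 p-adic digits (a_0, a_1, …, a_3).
Σ a^n = 1/(1 − a) = -1/1478;  first 4 digits = (1, 2, 9, 11)

v_17(a) = 1 ≥ 1, so the series converges in ℤ_17 to 1/(1 − a) = 1/(1 − 1479) = -1/1478. Expand this rational in ℤ_17: compute digits iteratively via d_i = x_i mod 17, x_{i+1} = (x_i − d_i)/17. The first 4 digits are (1, 2, 9, 11).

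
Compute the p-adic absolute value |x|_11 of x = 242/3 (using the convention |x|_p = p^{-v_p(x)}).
|242/3|_11 = 1/121

Step 1 — compute v_11(x) by factoring powers of 11 out of the numerator and denominator: v_11(242/3) = 2. Step 2 — apply |x|_p = p^{-v_p(x)} = 11^{-2} = 1/121.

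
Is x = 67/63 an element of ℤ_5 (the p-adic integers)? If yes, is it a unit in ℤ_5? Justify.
x ∈ ℤ_5^× (unit); v_5(x) = 0

ℤ_5 = {x ∈ ℚ_5 : v_5(x) ≥ 0} and ℤ_5^× = {x ∈ ℤ_5 : v_5(x) = 0}. Here v_5(67/63) = v_5(num) − v_5(den) = 0; compare against these criteria.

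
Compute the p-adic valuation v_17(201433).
v_17(201433) = 3

v_17(n) is the largest exponent k such that 17^k divides n. Factor out: 201433 = 17^3 · 41. (Sign doesn't affect v_p.) So v_17(201433) = 3.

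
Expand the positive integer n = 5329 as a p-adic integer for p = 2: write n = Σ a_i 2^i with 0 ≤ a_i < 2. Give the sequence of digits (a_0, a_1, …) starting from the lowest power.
(a_0, a_1, …) = (1, 0, 0, 0, 1, 0, 1, 1, 0, 0, 1, 0, 1)

Repeated division by 2 gives the digits low-to-high: 5329 = 1 + 1·2^4 + 1·2^6 + 1·2^7 + 1·2^10 + 1·2^12. Digit sequence: (1, 0, 0, 0, 1, 0, 1, 1, 0, 0, 1, 0, 1).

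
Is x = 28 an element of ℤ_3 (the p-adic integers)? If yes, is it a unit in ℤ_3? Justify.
x ∈ ℤ_3^× (unit); v_3(x) = 0

ℤ_3 = {x ∈ ℚ_3 : v_3(x) ≥ 0} and ℤ_3^× = {x ∈ ℤ_3 : v_3(x) = 0}. Here v_3(28) = v_3(num) − v_3(den) = 0; compare against these criteria.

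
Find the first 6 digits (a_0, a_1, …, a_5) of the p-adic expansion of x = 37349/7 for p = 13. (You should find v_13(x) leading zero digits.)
(a_0, …, a_5) = (0, 0, 0, 8, 7, 5)

v_13(37349/7) = 3, so a_0 = ... = a_2 = 0. Factor out: x = 13^3 · u with u = 17/7 a unit in ℤ_13. Expand u iteratively via a_{v+i} = u_i mod 13, u_{i+1} = (u_i − a_{v+i})/13:
  u_0 = 17/7;  a_3 = 8;  u_1 = (u_0 − 8)/13 = -3/7
  u_1 = -3/7;  a_4 = 7;  u_2 = (u_1 − 7)/13 = -4/7
  u_2 = -4/7;  a_5 = 5;  u_3 = (u_2 − 5)/13 = -3/7
Digits: (0, 0, 0, 8, 7, 5).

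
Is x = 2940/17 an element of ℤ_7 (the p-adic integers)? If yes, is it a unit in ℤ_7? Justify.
x ∈ ℤ_7 but not a unit; v_7(x) = 2 > 0

ℤ_7 = {x ∈ ℚ_7 : v_7(x) ≥ 0} and ℤ_7^× = {x ∈ ℤ_7 : v_7(x) = 0}. Here v_7(2940/17) = v_7(num) − v_7(den) = 2; compare against these criteria.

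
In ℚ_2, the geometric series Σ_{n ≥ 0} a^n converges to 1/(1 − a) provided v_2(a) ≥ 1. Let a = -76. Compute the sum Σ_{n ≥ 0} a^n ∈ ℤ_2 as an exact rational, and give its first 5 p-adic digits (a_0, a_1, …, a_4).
Σ a^n = 1/(1 − a) = 1/77;  first 5 digits = (1, 0, 1, 0, 0)

v_2(a) = 2 ≥ 1, so the series converges in ℤ_2 to 1/(1 − a) = 1/(1 − (-76)) = 1/77. Expand this rational in ℤ_2: compute digits iteratively via d_i = x_i mod 2, x_{i+1} = (x_i − d_i)/2. The first 5 digits are (1, 0, 1, 0, 0).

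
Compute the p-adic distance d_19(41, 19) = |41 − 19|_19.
d_19(41, 19) = 1

Step 1 — x − y = 41 − 19 = 22. Step 2 — v_19(22) = 0 (factor: 22 = (19^0 · 22); the sign does not affect v_p). Step 3 — |x − y|_19 = 19^{0} = 1.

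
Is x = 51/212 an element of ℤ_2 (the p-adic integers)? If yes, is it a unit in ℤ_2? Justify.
x ∉ ℤ_2 (v_2(x) = -2 < 0)

ℤ_2 = {x ∈ ℚ_2 : v_2(x) ≥ 0} and ℤ_2^× = {x ∈ ℤ_2 : v_2(x) = 0}. Here v_2(51/212) = v_2(num) − v_2(den) = -2; compare against these criteria.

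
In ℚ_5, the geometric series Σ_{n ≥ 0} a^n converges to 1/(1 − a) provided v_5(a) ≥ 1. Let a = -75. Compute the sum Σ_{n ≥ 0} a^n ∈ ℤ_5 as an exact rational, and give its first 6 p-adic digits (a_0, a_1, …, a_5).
Σ a^n = 1/(1 − a) = 1/76;  first 6 digits = (1, 0, 2, 4, 3, 1)

v_5(a) = 2 ≥ 1, so the series converges in ℤ_5 to 1/(1 − a) = 1/(1 − (-75)) = 1/76. Expand this rational in ℤ_5: compute digits iteratively via d_i = x_i mod 5, x_{i+1} = (x_i − d_i)/5. The first 6 digits are (1, 0, 2, 4, 3, 1).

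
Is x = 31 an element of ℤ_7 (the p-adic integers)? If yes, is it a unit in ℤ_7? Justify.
x ∈ ℤ_7^× (unit); v_7(x) = 0

ℤ_7 = {x ∈ ℚ_7 : v_7(x) ≥ 0} and ℤ_7^× = {x ∈ ℤ_7 : v_7(x) = 0}. Here v_7(31) = v_7(num) − v_7(den) = 0; compare against these criteria.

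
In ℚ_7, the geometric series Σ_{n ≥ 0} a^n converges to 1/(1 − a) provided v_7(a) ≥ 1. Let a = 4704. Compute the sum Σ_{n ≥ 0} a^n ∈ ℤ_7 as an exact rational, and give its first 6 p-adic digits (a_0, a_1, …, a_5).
Σ a^n = 1/(1 − a) = -1/4703;  first 6 digits = (1, 0, 5, 6, 5, 0)

v_7(a) = 2 ≥ 1, so the series converges in ℤ_7 to 1/(1 − a) = 1/(1 − 4704) = -1/4703. Expand this rational in ℤ_7: compute digits iteratively via d_i = x_i mod 7, x_{i+1} = (x_i − d_i)/7. The first 6 digits are (1, 0, 5, 6, 5, 0).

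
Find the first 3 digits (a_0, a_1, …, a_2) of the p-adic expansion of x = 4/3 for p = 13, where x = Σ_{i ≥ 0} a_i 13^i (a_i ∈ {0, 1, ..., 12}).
(a_0, …, a_2) = (10, 8, 8)

v_13(4/3) = 0 (numerator and denominator both coprime to 13), so x ∈ ℤ_13^×. Compute digits iteratively via a_i = x_i mod 13, x_{i+1} = (x_i − a_i)/13, with x_0 = x:
  x_0 = 4/3;  a_0 = 10;  x_1 = (x_0 − 10)/13 = -2/3
  x_1 = -2/3;  a_1 = 8;  x_2 = (x_1 − 8)/13 = -2/3
  x_2 = -2/3;  a_2 = 8;  x_3 = (x_2 − 8)/13 = -2/3
Digits: (10, 8, 8).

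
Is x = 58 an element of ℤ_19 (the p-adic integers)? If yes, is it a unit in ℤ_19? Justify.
x ∈ ℤ_19^× (unit); v_19(x) = 0

ℤ_19 = {x ∈ ℚ_19 : v_19(x) ≥ 0} and ℤ_19^× = {x ∈ ℤ_19 : v_19(x) = 0}. Here v_19(58) = v_19(num) − v_19(den) = 0; compare against these criteria.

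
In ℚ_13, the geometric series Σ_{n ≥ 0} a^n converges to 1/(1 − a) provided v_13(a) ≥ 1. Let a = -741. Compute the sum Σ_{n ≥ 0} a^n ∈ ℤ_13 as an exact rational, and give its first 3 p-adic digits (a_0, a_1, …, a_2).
Σ a^n = 1/(1 − a) = 1/742;  first 3 digits = (1, 8, 7)

v_13(a) = 1 ≥ 1, so the series converges in ℤ_13 to 1/(1 − a) = 1/(1 − (-741)) = 1/742. Expand this rational in ℤ_13: compute digits iteratively via d_i = x_i mod 13, x_{i+1} = (x_i − d_i)/13. The first 3 digits are (1, 8, 7).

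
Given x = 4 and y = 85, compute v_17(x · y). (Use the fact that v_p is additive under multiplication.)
v_17(340) = 1

v_p(x) = 0 (factor: 4 = 17^0 · 4); v_p(y) = 1 (factor: 85 = 17^1 · 5). Additivity: v_p(xy) = v_p(x) + v_p(y) = 0 + 1 = 1. (Direct check: xy = 340 = 17^1 · (20).)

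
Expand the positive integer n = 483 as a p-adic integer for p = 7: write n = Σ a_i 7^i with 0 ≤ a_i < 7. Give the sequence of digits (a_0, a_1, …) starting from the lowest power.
(a_0, a_1, …) = (0, 6, 2, 1)

Repeated division by 7 gives the digits low-to-high: 483 = 6·7^1 + 2·7^2 + 1·7^3. Digit sequence: (0, 6, 2, 1).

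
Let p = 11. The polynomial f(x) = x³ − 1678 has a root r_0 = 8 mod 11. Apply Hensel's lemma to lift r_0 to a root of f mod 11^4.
r_3 = 9292 (mod 14641)

Hensel: r_{i+1} = r_i − f(r_i)/f′(r_i) mod 11^{i+2}, where f′(x) = 3x². Iterate:
  r_0 = 8 (mod 11)
  r_1 = 96 (mod 121)
  r_2 = 1306 (mod 1331)
  r_3 = 9292 (mod 14641)
Final: r = 9292 with f(r) ≡ 0 mod 11^4.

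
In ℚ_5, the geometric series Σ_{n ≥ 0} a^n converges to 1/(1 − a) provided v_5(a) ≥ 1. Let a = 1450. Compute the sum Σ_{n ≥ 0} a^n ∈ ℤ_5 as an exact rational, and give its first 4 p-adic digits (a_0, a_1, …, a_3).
Σ a^n = 1/(1 − a) = -1/1449;  first 4 digits = (1, 0, 3, 1)

v_5(a) = 2 ≥ 1, so the series converges in ℤ_5 to 1/(1 − a) = 1/(1 − 1450) = -1/1449. Expand this rational in ℤ_5: compute digits iteratively via d_i = x_i mod 5, x_{i+1} = (x_i − d_i)/5. The first 4 digits are (1, 0, 3, 1).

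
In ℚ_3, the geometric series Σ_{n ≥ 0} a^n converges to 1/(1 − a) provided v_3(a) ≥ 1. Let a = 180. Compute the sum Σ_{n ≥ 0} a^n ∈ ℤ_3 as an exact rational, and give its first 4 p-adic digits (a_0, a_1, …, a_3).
Σ a^n = 1/(1 − a) = -1/179;  first 4 digits = (1, 0, 2, 0)

v_3(a) = 2 ≥ 1, so the series converges in ℤ_3 to 1/(1 − a) = 1/(1 − 180) = -1/179. Expand this rational in ℤ_3: compute digits iteratively via d_i = x_i mod 3, x_{i+1} = (x_i − d_i)/3. The first 4 digits are (1, 0, 2, 0).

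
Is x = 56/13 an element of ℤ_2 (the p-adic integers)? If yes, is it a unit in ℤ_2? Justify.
x ∈ ℤ_2 but not a unit; v_2(x) = 3 > 0

ℤ_2 = {x ∈ ℚ_2 : v_2(x) ≥ 0} and ℤ_2^× = {x ∈ ℤ_2 : v_2(x) = 0}. Here v_2(56/13) = v_2(num) − v_2(den) = 3; compare against these criteria.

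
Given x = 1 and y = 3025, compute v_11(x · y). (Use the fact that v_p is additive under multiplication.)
v_11(3025) = 2

v_p(x) = 0 (factor: 1 = 11^0 · 1); v_p(y) = 2 (factor: 3025 = 11^2 · 25). Additivity: v_p(xy) = v_p(x) + v_p(y) = 0 + 2 = 2. (Direct check: xy = 3025 = 11^2 · (25).)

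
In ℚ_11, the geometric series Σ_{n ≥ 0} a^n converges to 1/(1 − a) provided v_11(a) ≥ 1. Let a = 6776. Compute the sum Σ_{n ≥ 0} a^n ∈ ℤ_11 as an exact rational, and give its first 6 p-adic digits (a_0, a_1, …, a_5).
Σ a^n = 1/(1 − a) = -1/6775;  first 6 digits = (1, 0, 1, 5, 1, 10)

v_11(a) = 2 ≥ 1, so the series converges in ℤ_11 to 1/(1 − a) = 1/(1 − 6776) = -1/6775. Expand this rational in ℤ_11: compute digits iteratively via d_i = x_i mod 11, x_{i+1} = (x_i − d_i)/11. The first 6 digits are (1, 0, 1, 5, 1, 10).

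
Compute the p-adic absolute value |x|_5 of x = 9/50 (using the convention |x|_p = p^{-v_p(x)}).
|9/50|_5 = 25

Step 1 — compute v_5(x) by factoring powers of 5 out of the numerator and denominator: v_5(9/50) = -2. Step 2 — apply |x|_p = p^{-v_p(x)} = 5^{2} = 25.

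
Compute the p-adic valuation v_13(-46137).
v_13(-46137) = 3

v_13(n) is the largest exponent k such that 13^k divides n. Factor out: -46137 = -13^3 · 21. (Sign doesn't affect v_p.) So v_13(-46137) = 3.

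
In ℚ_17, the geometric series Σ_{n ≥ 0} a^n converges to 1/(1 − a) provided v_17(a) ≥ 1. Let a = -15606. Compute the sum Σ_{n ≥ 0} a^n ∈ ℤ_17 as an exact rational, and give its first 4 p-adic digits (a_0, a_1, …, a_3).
Σ a^n = 1/(1 − a) = 1/15607;  first 4 digits = (1, 0, 14, 13)

v_17(a) = 2 ≥ 1, so the series converges in ℤ_17 to 1/(1 − a) = 1/(1 − (-15606)) = 1/15607. Expand this rational in ℤ_17: compute digits iteratively via d_i = x_i mod 17, x_{i+1} = (x_i − d_i)/17. The first 4 digits are (1, 0, 14, 13).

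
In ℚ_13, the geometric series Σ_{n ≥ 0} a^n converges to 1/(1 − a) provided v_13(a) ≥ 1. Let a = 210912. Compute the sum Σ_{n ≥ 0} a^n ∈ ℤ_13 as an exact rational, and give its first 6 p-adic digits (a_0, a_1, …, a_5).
Σ a^n = 1/(1 − a) = -1/210911;  first 6 digits = (1, 0, 0, 5, 7, 0)

v_13(a) = 3 ≥ 1, so the series converges in ℤ_13 to 1/(1 − a) = 1/(1 − 210912) = -1/210911. Expand this rational in ℤ_13: compute digits iteratively via d_i = x_i mod 13, x_{i+1} = (x_i − d_i)/13. The first 6 digits are (1, 0, 0, 5, 7, 0).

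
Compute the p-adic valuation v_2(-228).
v_2(-228) = 2

v_2(n) is the largest exponent k such that 2^k divides n. Factor out: -228 = -2^2 · 57. (Sign doesn't affect v_p.) So v_2(-228) = 2.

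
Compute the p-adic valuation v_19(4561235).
v_19(4561235) = 4

v_19(n) is the largest exponent k such that 19^k divides n. Factor out: 4561235 = 19^4 · 35. (Sign doesn't affect v_p.) So v_19(4561235) = 4.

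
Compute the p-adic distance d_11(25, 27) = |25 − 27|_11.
d_11(25, 27) = 1

Step 1 — x − y = 25 − 27 = -2. Step 2 — v_11(-2) = 0 (factor: -2 = −(11^0 · 2); the sign does not affect v_p). Step 3 — |x − y|_11 = 11^{0} = 1.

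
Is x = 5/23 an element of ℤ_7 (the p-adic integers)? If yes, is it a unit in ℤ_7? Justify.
x ∈ ℤ_7^× (unit); v_7(x) = 0

ℤ_7 = {x ∈ ℚ_7 : v_7(x) ≥ 0} and ℤ_7^× = {x ∈ ℤ_7 : v_7(x) = 0}. Here v_7(5/23) = v_7(num) − v_7(den) = 0; compare against these criteria.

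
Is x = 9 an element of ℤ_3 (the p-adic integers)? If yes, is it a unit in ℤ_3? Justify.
x ∈ ℤ_3 but not a unit; v_3(x) = 2 > 0

ℤ_3 = {x ∈ ℚ_3 : v_3(x) ≥ 0} and ℤ_3^× = {x ∈ ℤ_3 : v_3(x) = 0}. Here v_3(9) = v_3(num) − v_3(den) = 2; compare against these criteria.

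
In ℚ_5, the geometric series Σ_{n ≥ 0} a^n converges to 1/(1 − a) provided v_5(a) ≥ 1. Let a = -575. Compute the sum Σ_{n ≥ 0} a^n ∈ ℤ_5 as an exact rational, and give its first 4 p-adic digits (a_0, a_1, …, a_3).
Σ a^n = 1/(1 − a) = 1/576;  first 4 digits = (1, 0, 2, 0)

v_5(a) = 2 ≥ 1, so the series converges in ℤ_5 to 1/(1 − a) = 1/(1 − (-575)) = 1/576. Expand this rational in ℤ_5: compute digits iteratively via d_i = x_i mod 5, x_{i+1} = (x_i − d_i)/5. The first 4 digits are (1, 0, 2, 0).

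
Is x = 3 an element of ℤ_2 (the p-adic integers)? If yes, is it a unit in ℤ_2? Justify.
x ∈ ℤ_2^× (unit); v_2(x) = 0

ℤ_2 = {x ∈ ℚ_2 : v_2(x) ≥ 0} and ℤ_2^× = {x ∈ ℤ_2 : v_2(x) = 0}. Here v_2(3) = v_2(num) − v_2(den) = 0; compare against these criteria.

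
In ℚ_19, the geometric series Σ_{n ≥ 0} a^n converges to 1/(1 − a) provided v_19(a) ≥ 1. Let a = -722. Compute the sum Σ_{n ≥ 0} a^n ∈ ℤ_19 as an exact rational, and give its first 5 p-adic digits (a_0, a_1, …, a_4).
Σ a^n = 1/(1 − a) = 1/723;  first 5 digits = (1, 0, 17, 18, 3)

v_19(a) = 2 ≥ 1, so the series converges in ℤ_19 to 1/(1 − a) = 1/(1 − (-722)) = 1/723. Expand this rational in ℤ_19: compute digits iteratively via d_i = x_i mod 19, x_{i+1} = (x_i − d_i)/19. The first 5 digits are (1, 0, 17, 18, 3).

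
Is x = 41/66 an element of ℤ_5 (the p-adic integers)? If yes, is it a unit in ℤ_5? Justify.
x ∈ ℤ_5^× (unit); v_5(x) = 0

ℤ_5 = {x ∈ ℚ_5 : v_5(x) ≥ 0} and ℤ_5^× = {x ∈ ℤ_5 : v_5(x) = 0}. Here v_5(41/66) = v_5(num) − v_5(den) = 0; compare against these criteria.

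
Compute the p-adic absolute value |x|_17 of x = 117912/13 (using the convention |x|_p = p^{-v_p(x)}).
|117912/13|_17 = 1/4913

Step 1 — compute v_17(x) by factoring powers of 17 out of the numerator and denominator: v_17(117912/13) = 3. Step 2 — apply |x|_p = p^{-v_p(x)} = 17^{-3} = 1/4913.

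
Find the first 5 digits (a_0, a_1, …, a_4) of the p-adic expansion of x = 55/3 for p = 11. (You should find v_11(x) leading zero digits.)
(a_0, …, a_4) = (0, 9, 3, 7, 3)

v_11(55/3) = 1, so a_0 = ... = a_0 = 0. Factor out: x = 11^1 · u with u = 5/3 a unit in ℤ_11. Expand u iteratively via a_{v+i} = u_i mod 11, u_{i+1} = (u_i − a_{v+i})/11:
  u_0 = 5/3;  a_1 = 9;  u_1 = (u_0 − 9)/11 = -2/3
  u_1 = -2/3;  a_2 = 3;  u_2 = (u_1 − 3)/11 = -1/3
  u_2 = -1/3;  a_3 = 7;  u_3 = (u_2 − 7)/11 = -2/3
  u_3 = -2/3;  a_4 = 3;  u_4 = (u_3 − 3)/11 = -1/3
Digits: (0, 9, 3, 7, 3).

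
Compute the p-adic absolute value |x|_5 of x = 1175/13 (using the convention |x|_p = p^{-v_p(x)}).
|1175/13|_5 = 1/25

Step 1 — compute v_5(x) by factoring powers of 5 out of the numerator and denominator: v_5(1175/13) = 2. Step 2 — apply |x|_p = p^{-v_p(x)} = 5^{-2} = 1/25.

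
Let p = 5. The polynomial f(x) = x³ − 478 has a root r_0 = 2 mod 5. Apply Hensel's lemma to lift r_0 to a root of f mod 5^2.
r_1 = 12 (mod 25)

Hensel: r_{i+1} = r_i − f(r_i)/f′(r_i) mod 5^{i+2}, where f′(x) = 3x². Iterate:
  r_0 = 2 (mod 5)
  r_1 = 12 (mod 25)
Final: r = 12 with f(r) ≡ 0 mod 5^2.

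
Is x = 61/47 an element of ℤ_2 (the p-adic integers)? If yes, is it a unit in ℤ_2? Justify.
x ∈ ℤ_2^× (unit); v_2(x) = 0

ℤ_2 = {x ∈ ℚ_2 : v_2(x) ≥ 0} and ℤ_2^× = {x ∈ ℤ_2 : v_2(x) = 0}. Here v_2(61/47) = v_2(num) − v_2(den) = 0; compare against these criteria.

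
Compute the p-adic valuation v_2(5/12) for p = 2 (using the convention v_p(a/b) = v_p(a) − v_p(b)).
v_2(5/12) = -2

Factor powers of 2 from the numerator and denominator of the reduced fraction: 5 = 2^0 · 5 and 12 = 2^2 · 3. Apply v_p(a/b) = v_p(a) − v_p(b): v_2(5/12) = 0 − 2 = -2.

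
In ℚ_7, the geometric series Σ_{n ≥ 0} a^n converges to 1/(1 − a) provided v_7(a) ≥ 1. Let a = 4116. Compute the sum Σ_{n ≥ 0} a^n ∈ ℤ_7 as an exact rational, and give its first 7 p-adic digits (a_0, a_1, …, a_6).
Σ a^n = 1/(1 − a) = -1/4115;  first 7 digits = (1, 0, 0, 5, 1, 0, 4)

v_7(a) = 3 ≥ 1, so the series converges in ℤ_7 to 1/(1 − a) = 1/(1 − 4116) = -1/4115. Expand this rational in ℤ_7: compute digits iteratively via d_i = x_i mod 7, x_{i+1} = (x_i − d_i)/7. The first 7 digits are (1, 0, 0, 5, 1, 0, 4).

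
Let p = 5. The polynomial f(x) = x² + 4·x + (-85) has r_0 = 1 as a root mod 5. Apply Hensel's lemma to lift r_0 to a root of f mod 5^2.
r_1 = 6 (mod 25)

Hensel: r_{i+1} = r_i − f(r_i)·(f′(r_i))^{-1} mod 5^{i+2}, f′(x) = 2x + 4. Iterate:
  r_0 = 1 (mod 5)
  r_1 = 6 (mod 25)
Final: r = 6 satisfies f(r) ≡ 0 mod 5^2.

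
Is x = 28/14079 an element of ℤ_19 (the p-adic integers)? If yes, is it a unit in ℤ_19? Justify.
x ∉ ℤ_19 (v_19(x) = -2 < 0)

ℤ_19 = {x ∈ ℚ_19 : v_19(x) ≥ 0} and ℤ_19^× = {x ∈ ℤ_19 : v_19(x) = 0}. Here v_19(28/14079) = v_19(num) − v_19(den) = -2; compare against these criteria.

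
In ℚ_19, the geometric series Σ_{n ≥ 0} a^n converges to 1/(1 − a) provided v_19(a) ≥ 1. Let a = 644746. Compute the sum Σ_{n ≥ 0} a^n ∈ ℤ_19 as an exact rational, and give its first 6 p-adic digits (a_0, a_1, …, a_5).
Σ a^n = 1/(1 − a) = -1/644745;  first 6 digits = (1, 0, 0, 18, 4, 0)

v_19(a) = 3 ≥ 1, so the series converges in ℤ_19 to 1/(1 − a) = 1/(1 − 644746) = -1/644745. Expand this rational in ℤ_19: compute digits iteratively via d_i = x_i mod 19, x_{i+1} = (x_i − d_i)/19. The first 6 digits are (1, 0, 0, 18, 4, 0).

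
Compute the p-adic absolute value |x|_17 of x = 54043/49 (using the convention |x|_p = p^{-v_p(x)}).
|54043/49|_17 = 1/4913

Step 1 — compute v_17(x) by factoring powers of 17 out of the numerator and denominator: v_17(54043/49) = 3. Step 2 — apply |x|_p = p^{-v_p(x)} = 17^{-3} = 1/4913.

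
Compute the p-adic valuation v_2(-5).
v_2(-5) = 0

v_2(n) is the largest exponent k such that 2^k divides n. Factor out: -5 = -2^0 · 5. (Sign doesn't affect v_p.) So v_2(-5) = 0.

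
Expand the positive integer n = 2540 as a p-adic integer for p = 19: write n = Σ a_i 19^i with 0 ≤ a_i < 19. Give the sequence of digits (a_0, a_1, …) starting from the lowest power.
(a_0, a_1, …) = (13, 0, 7)

Repeated division by 19 gives the digits low-to-high: 2540 = 13 + 7·19^2. Digit sequence: (13, 0, 7).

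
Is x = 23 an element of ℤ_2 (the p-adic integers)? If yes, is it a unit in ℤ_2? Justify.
x ∈ ℤ_2^× (unit); v_2(x) = 0

ℤ_2 = {x ∈ ℚ_2 : v_2(x) ≥ 0} and ℤ_2^× = {x ∈ ℤ_2 : v_2(x) = 0}. Here v_2(23) = v_2(num) − v_2(den) = 0; compare against these criteria.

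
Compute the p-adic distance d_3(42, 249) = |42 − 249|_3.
d_3(42, 249) = 1/9

Step 1 — x − y = 42 − 249 = -207. Step 2 — v_3(-207) = 2 (factor: -207 = −(3^2 · 23); the sign does not affect v_p). Step 3 — |x − y|_3 = 3^{-2} = 1/9.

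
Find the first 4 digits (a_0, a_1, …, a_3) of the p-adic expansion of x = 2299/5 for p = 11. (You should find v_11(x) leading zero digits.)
(a_0, …, a_3) = (0, 0, 6, 2)

v_11(2299/5) = 2, so a_0 = ... = a_1 = 0. Factor out: x = 11^2 · u with u = 19/5 a unit in ℤ_11. Expand u iteratively via a_{v+i} = u_i mod 11, u_{i+1} = (u_i − a_{v+i})/11:
  u_0 = 19/5;  a_2 = 6;  u_1 = (u_0 − 6)/11 = -1/5
  u_1 = -1/5;  a_3 = 2;  u_2 = (u_1 − 2)/11 = -1/5
Digits: (0, 0, 6, 2).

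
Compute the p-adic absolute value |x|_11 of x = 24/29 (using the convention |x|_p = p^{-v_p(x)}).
|24/29|_11 = 1

Step 1 — compute v_11(x) by factoring powers of 11 out of the numerator and denominator: v_11(24/29) = 0. Step 2 — apply |x|_p = p^{-v_p(x)} = 11^{0} = 1.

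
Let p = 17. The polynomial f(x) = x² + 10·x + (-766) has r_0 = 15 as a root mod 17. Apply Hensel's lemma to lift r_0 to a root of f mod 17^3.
r_2 = 3211 (mod 4913)

Hensel: r_{i+1} = r_i − f(r_i)·(f′(r_i))^{-1} mod 17^{i+2}, f′(x) = 2x + 10. Iterate:
  r_0 = 15 (mod 17)
  r_1 = 32 (mod 289)
  r_2 = 3211 (mod 4913)
Final: r = 3211 satisfies f(r) ≡ 0 mod 17^3.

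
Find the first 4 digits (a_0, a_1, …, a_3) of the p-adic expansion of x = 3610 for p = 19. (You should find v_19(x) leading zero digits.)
(a_0, …, a_3) = (0, 0, 10, 0)

v_19(3610) = 2, so a_0 = ... = a_1 = 0. Factor out: x = 19^2 · u with u = 10 a unit in ℤ_19. Expand u iteratively via a_{v+i} = u_i mod 19, u_{i+1} = (u_i − a_{v+i})/19:
  u_0 = 10;  a_2 = 10;  u_1 = (u_0 − 10)/19 = 0
  u_1 = 0;  a_3 = 0;  u_2 = (u_1 − 0)/19 = 0
Digits: (0, 0, 10, 0).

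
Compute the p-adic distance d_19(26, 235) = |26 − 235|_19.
d_19(26, 235) = 1/19

Step 1 — x − y = 26 − 235 = -209. Step 2 — v_19(-209) = 1 (factor: -209 = −(19^1 · 11); the sign does not affect v_p). Step 3 — |x − y|_19 = 19^{-1} = 1/19.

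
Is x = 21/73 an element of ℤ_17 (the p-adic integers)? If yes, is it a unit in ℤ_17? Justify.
x ∈ ℤ_17^× (unit); v_17(x) = 0

ℤ_17 = {x ∈ ℚ_17 : v_17(x) ≥ 0} and ℤ_17^× = {x ∈ ℤ_17 : v_17(x) = 0}. Here v_17(21/73) = v_17(num) − v_17(den) = 0; compare against these criteria.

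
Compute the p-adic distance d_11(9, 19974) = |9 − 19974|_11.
d_11(9, 19974) = 1/1331

Step 1 — x − y = 9 − 19974 = -19965. Step 2 — v_11(-19965) = 3 (factor: -19965 = −(11^3 · 15); the sign does not affect v_p). Step 3 — |x − y|_11 = 11^{-3} = 1/1331.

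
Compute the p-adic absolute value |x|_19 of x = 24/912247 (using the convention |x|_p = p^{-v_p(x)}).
|24/912247|_19 = 130321

Step 1 — compute v_19(x) by factoring powers of 19 out of the numerator and denominator: v_19(24/912247) = -4. Step 2 — apply |x|_p = p^{-v_p(x)} = 19^{4} = 130321.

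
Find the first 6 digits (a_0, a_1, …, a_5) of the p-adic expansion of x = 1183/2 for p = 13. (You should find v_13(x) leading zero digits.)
(a_0, …, a_5) = (0, 0, 10, 6, 6, 6)

v_13(1183/2) = 2, so a_0 = ... = a_1 = 0. Factor out: x = 13^2 · u with u = 7/2 a unit in ℤ_13. Expand u iteratively via a_{v+i} = u_i mod 13, u_{i+1} = (u_i − a_{v+i})/13:
  u_0 = 7/2;  a_2 = 10;  u_1 = (u_0 − 10)/13 = -1/2
  u_1 = -1/2;  a_3 = 6;  u_2 = (u_1 − 6)/13 = -1/2
  u_2 = -1/2;  a_4 = 6;  u_3 = (u_2 − 6)/13 = -1/2
  u_3 = -1/2;  a_5 = 6;  u_4 = (u_3 − 6)/13 = -1/2
Digits: (0, 0, 10, 6, 6, 6).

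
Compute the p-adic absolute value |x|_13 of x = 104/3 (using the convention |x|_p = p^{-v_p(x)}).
|104/3|_13 = 1/13

Step 1 — compute v_13(x) by factoring powers of 13 out of the numerator and denominator: v_13(104/3) = 1. Step 2 — apply |x|_p = p^{-v_p(x)} = 13^{-1} = 1/13.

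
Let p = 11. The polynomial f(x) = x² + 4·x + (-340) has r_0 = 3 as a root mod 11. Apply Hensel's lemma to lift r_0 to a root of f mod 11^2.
r_1 = 47 (mod 121)

Hensel: r_{i+1} = r_i − f(r_i)·(f′(r_i))^{-1} mod 11^{i+2}, f′(x) = 2x + 4. Iterate:
  r_0 = 3 (mod 11)
  r_1 = 47 (mod 121)
Final: r = 47 satisfies f(r) ≡ 0 mod 11^2.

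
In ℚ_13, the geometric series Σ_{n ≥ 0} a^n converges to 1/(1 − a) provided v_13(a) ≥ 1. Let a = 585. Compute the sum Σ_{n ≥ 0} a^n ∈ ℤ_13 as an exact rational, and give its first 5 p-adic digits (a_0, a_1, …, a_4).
Σ a^n = 1/(1 − a) = -1/584;  first 5 digits = (1, 6, 0, 8, 10)

v_13(a) = 1 ≥ 1, so the series converges in ℤ_13 to 1/(1 − a) = 1/(1 − 585) = -1/584. Expand this rational in ℤ_13: compute digits iteratively via d_i = x_i mod 13, x_{i+1} = (x_i − d_i)/13. The first 5 digits are (1, 6, 0, 8, 10).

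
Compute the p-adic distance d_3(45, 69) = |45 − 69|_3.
d_3(45, 69) = 1/3

Step 1 — x − y = 45 − 69 = -24. Step 2 — v_3(-24) = 1 (factor: -24 = −(3^1 · 8); the sign does not affect v_p). Step 3 — |x − y|_3 = 3^{-1} = 1/3.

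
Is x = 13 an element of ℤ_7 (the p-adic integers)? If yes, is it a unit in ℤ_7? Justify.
x ∈ ℤ_7^× (unit); v_7(x) = 0

ℤ_7 = {x ∈ ℚ_7 : v_7(x) ≥ 0} and ℤ_7^× = {x ∈ ℤ_7 : v_7(x) = 0}. Here v_7(13) = v_7(num) − v_7(den) = 0; compare against these criteria.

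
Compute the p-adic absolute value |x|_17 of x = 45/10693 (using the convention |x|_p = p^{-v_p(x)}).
|45/10693|_17 = 289

Step 1 — compute v_17(x) by factoring powers of 17 out of the numerator and denominator: v_17(45/10693) = -2. Step 2 — apply |x|_p = p^{-v_p(x)} = 17^{2} = 289.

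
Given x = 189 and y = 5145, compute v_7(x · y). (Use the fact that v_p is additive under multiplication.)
v_7(972405) = 4

v_p(x) = 1 (factor: 189 = 7^1 · 27); v_p(y) = 3 (factor: 5145 = 7^3 · 15). Additivity: v_p(xy) = v_p(x) + v_p(y) = 1 + 3 = 4. (Direct check: xy = 972405 = 7^4 · (405).)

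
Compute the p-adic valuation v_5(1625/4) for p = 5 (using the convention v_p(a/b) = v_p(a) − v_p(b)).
v_5(1625/4) = 3

Factor powers of 5 from the numerator and denominator of the reduced fraction: 1625 = 5^3 · 13 and 4 = 5^0 · 4. Apply v_p(a/b) = v_p(a) − v_p(b): v_5(1625/4) = 3 − 0 = 3.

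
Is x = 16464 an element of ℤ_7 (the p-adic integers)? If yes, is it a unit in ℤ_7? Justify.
x ∈ ℤ_7 but not a unit; v_7(x) = 3 > 0

ℤ_7 = {x ∈ ℚ_7 : v_7(x) ≥ 0} and ℤ_7^× = {x ∈ ℤ_7 : v_7(x) = 0}. Here v_7(16464) = v_7(num) − v_7(den) = 3; compare against these criteria.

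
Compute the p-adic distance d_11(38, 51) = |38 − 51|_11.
d_11(38, 51) = 1

Step 1 — x − y = 38 − 51 = -13. Step 2 — v_11(-13) = 0 (factor: -13 = −(11^0 · 13); the sign does not affect v_p). Step 3 — |x − y|_11 = 11^{0} = 1.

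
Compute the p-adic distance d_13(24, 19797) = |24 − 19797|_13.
d_13(24, 19797) = 1/2197

Step 1 — x − y = 24 − 19797 = -19773. Step 2 — v_13(-19773) = 3 (factor: -19773 = −(13^3 · 9); the sign does not affect v_p). Step 3 — |x − y|_13 = 13^{-3} = 1/2197.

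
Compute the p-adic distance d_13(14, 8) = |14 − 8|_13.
d_13(14, 8) = 1

Step 1 — x − y = 14 − 8 = 6. Step 2 — v_13(6) = 0 (factor: 6 = (13^0 · 6); the sign does not affect v_p). Step 3 — |x − y|_13 = 13^{0} = 1.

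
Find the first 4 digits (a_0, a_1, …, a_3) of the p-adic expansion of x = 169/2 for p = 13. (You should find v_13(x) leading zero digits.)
(a_0, …, a_3) = (0, 0, 7, 6)

v_13(169/2) = 2, so a_0 = ... = a_1 = 0. Factor out: x = 13^2 · u with u = 1/2 a unit in ℤ_13. Expand u iteratively via a_{v+i} = u_i mod 13, u_{i+1} = (u_i − a_{v+i})/13:
  u_0 = 1/2;  a_2 = 7;  u_1 = (u_0 − 7)/13 = -1/2
  u_1 = -1/2;  a_3 = 6;  u_2 = (u_1 − 6)/13 = -1/2
Digits: (0, 0, 7, 6).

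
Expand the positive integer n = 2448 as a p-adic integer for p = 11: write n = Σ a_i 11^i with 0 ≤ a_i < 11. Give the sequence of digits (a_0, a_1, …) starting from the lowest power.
(a_0, a_1, …) = (6, 2, 9, 1)

Repeated division by 11 gives the digits low-to-high: 2448 = 6 + 2·11^1 + 9·11^2 + 1·11^3. Digit sequence: (6, 2, 9, 1).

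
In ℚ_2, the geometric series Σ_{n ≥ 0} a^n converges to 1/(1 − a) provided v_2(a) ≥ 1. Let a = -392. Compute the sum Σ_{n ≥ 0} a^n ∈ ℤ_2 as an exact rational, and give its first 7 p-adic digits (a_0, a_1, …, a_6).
Σ a^n = 1/(1 − a) = 1/393;  first 7 digits = (1, 0, 0, 1, 1, 1, 0)

v_2(a) = 3 ≥ 1, so the series converges in ℤ_2 to 1/(1 − a) = 1/(1 − (-392)) = 1/393. Expand this rational in ℤ_2: compute digits iteratively via d_i = x_i mod 2, x_{i+1} = (x_i − d_i)/2. The first 7 digits are (1, 0, 0, 1, 1, 1, 0).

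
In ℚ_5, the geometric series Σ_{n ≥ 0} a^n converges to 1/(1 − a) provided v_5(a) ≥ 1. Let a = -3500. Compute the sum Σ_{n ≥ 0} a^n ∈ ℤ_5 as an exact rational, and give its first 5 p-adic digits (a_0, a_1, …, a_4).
Σ a^n = 1/(1 − a) = 1/3501;  first 5 digits = (1, 0, 0, 2, 4)

v_5(a) = 3 ≥ 1, so the series converges in ℤ_5 to 1/(1 − a) = 1/(1 − (-3500)) = 1/3501. Expand this rational in ℤ_5: compute digits iteratively via d_i = x_i mod 5, x_{i+1} = (x_i − d_i)/5. The first 5 digits are (1, 0, 0, 2, 4).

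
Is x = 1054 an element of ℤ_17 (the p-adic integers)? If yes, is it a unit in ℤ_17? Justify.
x ∈ ℤ_17 but not a unit; v_17(x) = 1 > 0

ℤ_17 = {x ∈ ℚ_17 : v_17(x) ≥ 0} and ℤ_17^× = {x ∈ ℤ_17 : v_17(x) = 0}. Here v_17(1054) = v_17(num) − v_17(den) = 1; compare against these criteria.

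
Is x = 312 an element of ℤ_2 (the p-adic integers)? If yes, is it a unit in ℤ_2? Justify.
x ∈ ℤ_2 but not a unit; v_2(x) = 3 > 0

ℤ_2 = {x ∈ ℚ_2 : v_2(x) ≥ 0} and ℤ_2^× = {x ∈ ℤ_2 : v_2(x) = 0}. Here v_2(312) = v_2(num) − v_2(den) = 3; compare against these criteria.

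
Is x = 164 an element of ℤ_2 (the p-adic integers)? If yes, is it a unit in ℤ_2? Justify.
x ∈ ℤ_2 but not a unit; v_2(x) = 2 > 0

ℤ_2 = {x ∈ ℚ_2 : v_2(x) ≥ 0} and ℤ_2^× = {x ∈ ℤ_2 : v_2(x) = 0}. Here v_2(164) = v_2(num) − v_2(den) = 2; compare against these criteria.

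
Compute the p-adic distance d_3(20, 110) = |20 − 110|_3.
d_3(20, 110) = 1/9

Step 1 — x − y = 20 − 110 = -90. Step 2 — v_3(-90) = 2 (factor: -90 = −(3^2 · 10); the sign does not affect v_p). Step 3 — |x − y|_3 = 3^{-2} = 1/9.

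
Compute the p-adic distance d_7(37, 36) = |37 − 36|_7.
d_7(37, 36) = 1

Step 1 — x − y = 37 − 36 = 1. Step 2 — v_7(1) = 0 (factor: 1 = (7^0 · 1); the sign does not affect v_p). Step 3 — |x − y|_7 = 7^{0} = 1.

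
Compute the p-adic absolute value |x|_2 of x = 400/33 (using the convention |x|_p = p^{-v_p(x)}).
|400/33|_2 = 1/16

Step 1 — compute v_2(x) by factoring powers of 2 out of the numerator and denominator: v_2(400/33) = 4. Step 2 — apply |x|_p = p^{-v_p(x)} = 2^{-4} = 1/16.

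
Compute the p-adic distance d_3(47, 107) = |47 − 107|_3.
d_3(47, 107) = 1/3

Step 1 — x − y = 47 − 107 = -60. Step 2 — v_3(-60) = 1 (factor: -60 = −(3^1 · 20); the sign does not affect v_p). Step 3 — |x − y|_3 = 3^{-1} = 1/3.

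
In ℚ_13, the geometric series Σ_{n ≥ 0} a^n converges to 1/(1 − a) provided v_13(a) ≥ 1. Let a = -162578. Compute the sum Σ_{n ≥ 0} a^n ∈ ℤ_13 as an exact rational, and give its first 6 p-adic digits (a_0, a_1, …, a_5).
Σ a^n = 1/(1 − a) = 1/162579;  first 6 digits = (1, 0, 0, 4, 7, 12)

v_13(a) = 3 ≥ 1, so the series converges in ℤ_13 to 1/(1 − a) = 1/(1 − (-162578)) = 1/162579. Expand this rational in ℤ_13: compute digits iteratively via d_i = x_i mod 13, x_{i+1} = (x_i − d_i)/13. The first 6 digits are (1, 0, 0, 4, 7, 12).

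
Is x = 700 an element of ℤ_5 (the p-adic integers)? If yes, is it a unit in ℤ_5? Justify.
x ∈ ℤ_5 but not a unit; v_5(x) = 2 > 0

ℤ_5 = {x ∈ ℚ_5 : v_5(x) ≥ 0} and ℤ_5^× = {x ∈ ℤ_5 : v_5(x) = 0}. Here v_5(700) = v_5(num) − v_5(den) = 2; compare against these criteria.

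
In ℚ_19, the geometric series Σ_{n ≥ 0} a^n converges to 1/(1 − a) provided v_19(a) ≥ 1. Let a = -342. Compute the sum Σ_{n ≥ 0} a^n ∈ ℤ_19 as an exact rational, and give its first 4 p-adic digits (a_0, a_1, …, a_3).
Σ a^n = 1/(1 − a) = 1/343;  first 4 digits = (1, 1, 0, 18)

v_19(a) = 1 ≥ 1, so the series converges in ℤ_19 to 1/(1 − a) = 1/(1 − (-342)) = 1/343. Expand this rational in ℤ_19: compute digits iteratively via d_i = x_i mod 19, x_{i+1} = (x_i − d_i)/19. The first 4 digits are (1, 1, 0, 18).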